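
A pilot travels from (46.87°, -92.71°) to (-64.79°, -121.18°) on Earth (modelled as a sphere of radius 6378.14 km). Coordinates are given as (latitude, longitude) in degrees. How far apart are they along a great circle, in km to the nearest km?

12674 km

Let φ₁ = 0.8180 rad, φ₂ = -1.1308 rad, and Δλ = -0.4969 rad.
Haversine: a = sin²(Δφ/2) + cos φ₁ cos φ₂ sin²(Δλ/2) = 0.6845 + (0.6837)(0.4259)(0.0605) = 0.70216.
Central angle c = 2·arcsin(√a) = 1.98702 rad.
Distance = R·c = 6378.14 × 1.9870 ≈ 12674 km.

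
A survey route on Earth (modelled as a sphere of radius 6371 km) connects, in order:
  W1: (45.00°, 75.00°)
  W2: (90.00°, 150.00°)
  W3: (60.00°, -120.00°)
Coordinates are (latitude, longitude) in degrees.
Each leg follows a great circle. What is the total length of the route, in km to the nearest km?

8340 km

Leg W1→W2: central angle 0.7854 rad, distance 5003.8 km.
Leg W2→W3: central angle 0.5236 rad, distance 3335.8 km.
Total: 5003.8 + 3335.8 ≈ 8340 km.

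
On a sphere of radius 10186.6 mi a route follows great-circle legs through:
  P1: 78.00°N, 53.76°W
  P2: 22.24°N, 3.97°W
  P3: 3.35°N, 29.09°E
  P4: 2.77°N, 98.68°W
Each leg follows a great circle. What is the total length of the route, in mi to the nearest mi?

40003 mi

Leg P1→P2: central angle 1.0536 rad, distance 10732.5 mi.
Leg P2→P3: central angle 0.6492 rad, distance 6613.6 mi.
Leg P3→P4: central angle 2.2242 rad, distance 22657.2 mi.
Total: 10732.5 + 6613.6 + 22657.2 ≈ 40003 mi.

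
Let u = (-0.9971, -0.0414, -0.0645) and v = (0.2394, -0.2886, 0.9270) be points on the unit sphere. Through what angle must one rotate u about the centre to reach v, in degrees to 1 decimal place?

u·v = -0.2865; |u| = 1.0000, |v| = 1.0000.
cos θ = (u·v)/(|u||v|) = -0.2865, so θ = 106.7°.

106.7°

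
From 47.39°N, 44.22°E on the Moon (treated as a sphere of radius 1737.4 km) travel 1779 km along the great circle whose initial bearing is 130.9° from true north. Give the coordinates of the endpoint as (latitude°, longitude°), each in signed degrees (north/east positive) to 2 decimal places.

Angular distance δ = d/R = 1779/1737.4 = 1.02394 rad; initial bearing θ = 2.2846 rad.
sin φ₂ = sin φ₁ cos δ + cos φ₁ sin δ cos θ = (0.7360)(0.5200) + (0.6770)(0.8542)(-0.6547) = 0.0041, so φ₂ = 0.23°.
Δλ = atan2(sin θ sin δ cos φ₁, cos δ − sin φ₁ sin φ₂) = atan2(0.4371, 0.5170) = 40.213°.
λ₂ = 44.220° + 40.213° = 84.43°.

0.23°, 84.43°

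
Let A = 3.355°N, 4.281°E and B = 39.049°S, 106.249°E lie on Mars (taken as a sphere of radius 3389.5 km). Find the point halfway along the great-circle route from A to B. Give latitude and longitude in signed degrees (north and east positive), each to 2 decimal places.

-26.82°, 46.50°

Central angle δ = 1.7697 rad. Interpolating on the sphere with fraction f = 0.5:
P = [sin((1−f)δ)·A + sin(fδ)·B] / sin δ = 0.7894·A + 0.7894·B in Cartesian coordinates,
giving P = (0.6143, 0.6474, -0.4511), i.e. latitude -26.82°, longitude 46.50°.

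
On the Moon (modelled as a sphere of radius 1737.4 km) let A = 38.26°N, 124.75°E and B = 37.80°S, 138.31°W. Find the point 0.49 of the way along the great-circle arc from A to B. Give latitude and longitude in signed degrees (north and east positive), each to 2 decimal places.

Central angle δ = 2.0426 rad. Interpolating on the sphere with fraction f = 0.49:
P = [sin((1−f)δ)·A + sin(fδ)·B] / sin δ = 0.9692·A + 0.9452·B in Cartesian coordinates,
giving P = (-0.9915, 0.1285, 0.0208), i.e. latitude 1.19°, longitude 172.61°.

1.19°, 172.61°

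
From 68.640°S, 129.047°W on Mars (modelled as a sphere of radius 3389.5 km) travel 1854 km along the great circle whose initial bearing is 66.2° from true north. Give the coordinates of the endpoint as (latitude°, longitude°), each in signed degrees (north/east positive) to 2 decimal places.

Angular distance δ = d/R = 1854/3389.5 = 0.54698 rad; initial bearing θ = 1.1554 rad.
sin φ₂ = sin φ₁ cos δ + cos φ₁ sin δ cos θ = (-0.9313)(0.8541) + (0.3642)(0.5201)(0.4035) = -0.7190, so φ₂ = -45.97°.
Δλ = atan2(sin θ sin δ cos φ₁, cos δ − sin φ₁ sin φ₂) = atan2(0.1733, 0.1845) = 43.212°.
λ₂ = -129.047° + 43.212° = -85.84°.

-45.97°, -85.84°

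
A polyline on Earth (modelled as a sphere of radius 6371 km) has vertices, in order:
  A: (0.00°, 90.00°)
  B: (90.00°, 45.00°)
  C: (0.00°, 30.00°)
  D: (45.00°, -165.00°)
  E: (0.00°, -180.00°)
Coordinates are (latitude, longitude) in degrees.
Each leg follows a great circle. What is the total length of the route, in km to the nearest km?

40030 km

Leg A→B: central angle 1.5708 rad, distance 10007.5 km.
Leg B→C: central angle 1.5708 rad, distance 10007.5 km.
Leg C→D: central angle 2.3227 rad, distance 14797.8 km.
Leg D→E: central angle 0.8189 rad, distance 5217.3 km.
Total: 10007.5 + 10007.5 + 14797.8 + 5217.3 ≈ 40030 km.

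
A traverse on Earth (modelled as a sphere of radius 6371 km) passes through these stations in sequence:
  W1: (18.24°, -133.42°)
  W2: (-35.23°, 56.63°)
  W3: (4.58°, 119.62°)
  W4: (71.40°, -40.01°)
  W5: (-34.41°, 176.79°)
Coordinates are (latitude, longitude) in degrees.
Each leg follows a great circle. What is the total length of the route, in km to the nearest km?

Leg W1→W2: central angle 2.8067 rad, distance 17881.6 km.
Leg W2→W3: central angle 1.2411 rad, distance 7907.3 km.
Leg W3→W4: central angle 1.7950 rad, distance 11436.3 km.
Leg W4→W5: central angle 2.4133 rad, distance 15375.1 km.
Total: 17881.6 + 7907.3 + 11436.3 + 15375.1 ≈ 52600 km.

52600 km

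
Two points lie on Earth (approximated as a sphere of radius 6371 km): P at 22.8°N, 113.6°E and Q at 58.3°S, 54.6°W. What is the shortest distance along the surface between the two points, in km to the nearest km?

In radians: φ₁ = 0.3979, φ₂ = -1.0175, Δλ = -168.200° = -2.9356 rad.
cos c = sin φ₁ sin φ₂ + cos φ₁ cos φ₂ cos Δλ = (0.3875)(-0.8508) + (0.9219)(0.5255)(-0.9789) = -0.80388,
so c = arccos(-0.80388) = 2.50458 rad.
Distance = R·c = 6371 × 2.5046 ≈ 15957 km.

15957 km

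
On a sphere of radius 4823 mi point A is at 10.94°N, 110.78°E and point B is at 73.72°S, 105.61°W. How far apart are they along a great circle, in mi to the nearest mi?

9580 mi

With latitudes φ₁ = 10.940°, φ₂ = -73.720° and longitude difference Δλ = 143.610°:
Haversine: a = sin²(Δφ/2) + cos φ₁ cos φ₂ sin²(Δλ/2) = 0.4535 + (0.9818)(0.2803)(0.9025) = 0.70187.
Central angle c = 2·arcsin(√a) = 1.98639 rad.
Distance = R·c = 4823 × 1.9864 ≈ 9580 mi.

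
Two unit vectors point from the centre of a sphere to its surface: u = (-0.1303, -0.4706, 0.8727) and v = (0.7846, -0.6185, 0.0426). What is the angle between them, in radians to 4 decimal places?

1.3428 rad

u·v = 0.2260; |u| = 1.0000, |v| = 1.0000.
cos θ = (u·v)/(|u||v|) = 0.2260, so θ = 1.3428 rad.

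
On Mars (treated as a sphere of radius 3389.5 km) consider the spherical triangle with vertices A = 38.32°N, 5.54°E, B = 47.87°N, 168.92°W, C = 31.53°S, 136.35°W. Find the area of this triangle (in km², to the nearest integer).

Side lengths (central angles): a = 1.4766, b = 2.5876, c = 1.6348 rad; semiperimeter s = 2.8495.
By l'Huilier's theorem, tan(E/4) = √[tan(s/2) tan((s−a)/2) tan((s−b)/2) tan((s−c)/2)], giving spherical excess E = 2.4806 rad.
Area = E·R² = 2.4806 × (3389.5)² ≈ 28498771 km².

28498771 km²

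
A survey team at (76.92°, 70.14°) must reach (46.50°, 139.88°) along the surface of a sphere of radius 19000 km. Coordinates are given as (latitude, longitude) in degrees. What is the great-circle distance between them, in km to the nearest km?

13428 km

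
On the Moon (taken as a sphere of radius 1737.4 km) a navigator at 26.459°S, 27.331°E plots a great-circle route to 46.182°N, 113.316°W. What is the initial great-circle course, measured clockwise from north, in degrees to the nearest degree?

313°

With φ₁ = -0.4618, φ₂ = 0.8060, Δλ = -2.4548 rad, the forward-azimuth formula gives
θ = atan2( sin Δλ cos φ₂ , cos φ₁ sin φ₂ − sin φ₁ cos φ₂ cos Δλ ) = atan2(-0.4390, 0.4074) = -47.14°.
Adding 360° brings this into [0°, 360°): 313°.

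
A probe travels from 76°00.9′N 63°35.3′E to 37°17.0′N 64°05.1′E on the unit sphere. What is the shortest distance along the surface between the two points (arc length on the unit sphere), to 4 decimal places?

Let φ₁ = 1.3267 rad, φ₂ = 0.6507 rad, and Δλ = 0.0087 rad.
cos c = sin φ₁ sin φ₂ + cos φ₁ cos φ₂ cos Δλ = (0.9704)(0.6058) + (0.2417)(0.7956)(1.0000) = 0.78008,
so c = arccos(0.78008) = 0.67601 rad.
On the unit sphere the arc length equals the central angle: 0.6760.

0.6760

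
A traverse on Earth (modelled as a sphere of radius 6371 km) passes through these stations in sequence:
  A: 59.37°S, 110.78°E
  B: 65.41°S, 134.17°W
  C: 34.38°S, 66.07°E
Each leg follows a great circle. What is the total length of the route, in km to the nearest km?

13914 km

Leg A→B: central angle 0.8056 rad, distance 5132.5 km.
Leg B→C: central angle 1.3784 rad, distance 8781.6 km.
Total: 5132.5 + 8781.6 ≈ 13914 km.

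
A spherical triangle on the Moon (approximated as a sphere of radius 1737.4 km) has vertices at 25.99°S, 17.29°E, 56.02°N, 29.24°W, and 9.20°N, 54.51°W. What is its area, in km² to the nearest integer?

2341515 km²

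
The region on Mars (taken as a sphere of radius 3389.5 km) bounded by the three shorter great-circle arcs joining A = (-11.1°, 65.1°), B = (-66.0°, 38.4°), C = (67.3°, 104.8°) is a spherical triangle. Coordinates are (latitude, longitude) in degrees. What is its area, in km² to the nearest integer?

738330 km²

Side lengths (central angles): a = 2.4654, b = 1.4568, c = 1.0093 rad; semiperimeter s = 2.4657.
By l'Huilier's theorem, tan(E/4) = √[tan(s/2) tan((s−a)/2) tan((s−b)/2) tan((s−c)/2)], giving spherical excess E = 0.0643 rad.
Area = E·R² = 0.0643 × (3389.5)² ≈ 738330 km².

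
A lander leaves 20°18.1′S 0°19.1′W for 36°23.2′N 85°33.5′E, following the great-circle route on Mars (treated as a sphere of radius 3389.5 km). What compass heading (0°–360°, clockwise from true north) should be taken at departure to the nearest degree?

54°

With φ₁ = -0.3543, φ₂ = 0.6351, Δλ = 1.4988 rad, the forward-azimuth formula gives
θ = atan2( sin Δλ cos φ₂ , cos φ₁ sin φ₂ − sin φ₁ cos φ₂ cos Δλ ) = atan2(0.8029, 0.5765) = 54.32°.
So the initial bearing is 54°.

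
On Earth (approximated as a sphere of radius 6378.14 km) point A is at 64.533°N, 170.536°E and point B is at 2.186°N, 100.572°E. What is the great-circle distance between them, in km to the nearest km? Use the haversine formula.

8854 km

Let φ₁ = 1.1263 rad, φ₂ = 0.0382 rad, and Δλ = -1.2211 rad.
Haversine: a = sin²(Δφ/2) + cos φ₁ cos φ₂ sin²(Δλ/2) = 0.2679 + (0.4300)(0.9993)(0.3287) = 0.40918.
Central angle c = 2·arcsin(√a) = 1.38813 rad.
Distance = R·c = 6378.14 × 1.3881 ≈ 8854 km.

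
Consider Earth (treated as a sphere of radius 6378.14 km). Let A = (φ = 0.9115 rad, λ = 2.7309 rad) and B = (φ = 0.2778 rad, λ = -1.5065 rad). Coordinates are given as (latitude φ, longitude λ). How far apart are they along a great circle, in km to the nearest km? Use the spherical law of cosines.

10355 km

With latitudes φ₁ = 52.225°, φ₂ = 15.917° and longitude difference Δλ = 117.215°:
cos c = sin φ₁ sin φ₂ + cos φ₁ cos φ₂ cos Δλ = (0.7904)(0.2742) + (0.6126)(0.9617)(-0.4573) = -0.05264,
so c = arccos(-0.05264) = 1.62346 rad.
Distance = R·c = 6378.14 × 1.6235 ≈ 10355 km.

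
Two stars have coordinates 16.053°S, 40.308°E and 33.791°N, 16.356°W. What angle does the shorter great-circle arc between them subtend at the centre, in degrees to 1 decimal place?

73.4°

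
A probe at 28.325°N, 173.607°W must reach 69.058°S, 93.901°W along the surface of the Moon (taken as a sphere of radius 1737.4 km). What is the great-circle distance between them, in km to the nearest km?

With latitudes φ₁ = 28.325°, φ₂ = -69.058° and longitude difference Δλ = 79.706°:
cos c = sin φ₁ sin φ₂ + cos φ₁ cos φ₂ cos Δλ = (0.4745)(-0.9339) + (0.8803)(0.3574)(0.1787) = -0.38691,
so c = arccos(-0.38691) = 1.96807 rad.
Distance = R·c = 1737.4 × 1.9681 ≈ 3419 km.

3419 km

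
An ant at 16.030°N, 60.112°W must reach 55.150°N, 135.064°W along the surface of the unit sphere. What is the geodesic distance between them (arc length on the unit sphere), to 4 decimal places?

1.1926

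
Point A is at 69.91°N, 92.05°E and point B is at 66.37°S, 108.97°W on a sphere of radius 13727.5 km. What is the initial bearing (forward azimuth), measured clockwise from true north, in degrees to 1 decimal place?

Δλ = 158.980° = 2.7747 rad.
y = sin Δλ · cos φ₂ = (0.3587)(0.4008) = 0.1438
x = cos φ₁ sin φ₂ − sin φ₁ cos φ₂ cos Δλ = (0.3435)(-0.9162) − (0.9392)(0.4008)(-0.9335) = 0.0367
θ = atan2(y, x) = 75.68°, so the bearing is 75.7°.

75.7°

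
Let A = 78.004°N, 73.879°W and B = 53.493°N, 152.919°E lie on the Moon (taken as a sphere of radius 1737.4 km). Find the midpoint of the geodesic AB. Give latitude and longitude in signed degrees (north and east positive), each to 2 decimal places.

Central angle δ = 0.7932 rad. Interpolating on the sphere with fraction f = 0.5:
P = [sin((1−f)δ)·A + sin(fδ)·B] / sin δ = 0.5421·A + 0.5421·B in Cartesian coordinates,
giving P = (-0.2559, 0.0386, 0.9659), i.e. latitude 75.00°, longitude 171.43°.

75.00°, 171.43°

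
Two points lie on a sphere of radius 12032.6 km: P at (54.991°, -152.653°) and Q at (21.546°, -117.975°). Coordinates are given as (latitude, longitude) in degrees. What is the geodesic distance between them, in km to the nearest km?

8883 km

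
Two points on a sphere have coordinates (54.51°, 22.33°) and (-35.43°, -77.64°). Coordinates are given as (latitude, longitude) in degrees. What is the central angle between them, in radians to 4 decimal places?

2.1578 rad

In radians: φ₁ = 0.9514, φ₂ = -0.6184, Δλ = -99.970° = -1.7448 rad.
Haversine: a = sin²(Δφ/2) + cos φ₁ cos φ₂ sin²(Δλ/2) = 0.4995 + (0.5806)(0.8148)(0.5866) = 0.77695.
Central angle c = 2·arcsin(√a) = 2.15785 rad.
So the angular separation is 2.1578 rad.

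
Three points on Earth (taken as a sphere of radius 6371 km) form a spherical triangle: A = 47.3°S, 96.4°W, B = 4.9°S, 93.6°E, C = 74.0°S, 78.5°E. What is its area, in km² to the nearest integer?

Side lengths (central angles): a = 1.2162, b = 1.0236, c = 2.2176 rad; semiperimeter s = 2.2287.
By l'Huilier's theorem, tan(E/4) = √[tan(s/2) tan((s−a)/2) tan((s−b)/2) tan((s−c)/2)], giving spherical excess E = 0.2622 rad.
Area = E·R² = 0.2622 × (6371)² ≈ 10642669 km².

10642669 km²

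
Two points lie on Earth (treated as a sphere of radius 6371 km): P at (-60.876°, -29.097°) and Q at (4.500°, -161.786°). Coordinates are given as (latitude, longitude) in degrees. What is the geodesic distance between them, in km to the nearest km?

With latitudes φ₁ = -60.876°, φ₂ = 4.500° and longitude difference Δλ = -132.689°:
Haversine: a = sin²(Δφ/2) + cos φ₁ cos φ₂ sin²(Δλ/2) = 0.2917 + (0.4867)(0.9969)(0.8390) = 0.69876.
Central angle c = 2·arcsin(√a) = 1.97960 rad.
Distance = R·c = 6371 × 1.9796 ≈ 12612 km.

12612 km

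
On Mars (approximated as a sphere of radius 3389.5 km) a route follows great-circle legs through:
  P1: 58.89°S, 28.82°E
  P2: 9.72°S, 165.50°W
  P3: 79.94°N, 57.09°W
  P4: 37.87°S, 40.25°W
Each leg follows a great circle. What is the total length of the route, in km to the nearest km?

19602 km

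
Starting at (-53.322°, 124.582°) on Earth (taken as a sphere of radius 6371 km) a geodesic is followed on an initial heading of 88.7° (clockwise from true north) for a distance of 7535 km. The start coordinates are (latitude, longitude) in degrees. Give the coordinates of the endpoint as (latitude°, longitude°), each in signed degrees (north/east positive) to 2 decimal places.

Angular distance δ = d/R = 7535/6371 = 1.18270 rad; initial bearing θ = 1.5481 rad.
sin φ₂ = sin φ₁ cos δ + cos φ₁ sin δ cos θ = (-0.8020)(0.3784) + (0.5973)(0.9256)(0.0227) = -0.2910, so φ₂ = -16.92°.
Δλ = atan2(sin θ sin δ cos φ₁, cos δ − sin φ₁ sin φ₂) = atan2(0.5528, 0.1451) = 75.294°.
λ₂ = 124.582° + 75.294° = 199.88° → -160.12° after wrapping to (−180°, 180°].

-16.92°, -160.12°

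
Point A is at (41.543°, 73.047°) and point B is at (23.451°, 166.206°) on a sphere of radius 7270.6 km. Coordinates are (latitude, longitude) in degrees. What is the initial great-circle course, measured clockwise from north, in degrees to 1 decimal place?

70.1°

With φ₁ = 0.7251, φ₂ = 0.4093, Δλ = 1.6259 rad, the forward-azimuth formula gives
θ = atan2( sin Δλ cos φ₂ , cos φ₁ sin φ₂ − sin φ₁ cos φ₂ cos Δλ ) = atan2(0.9160, 0.3314) = 70.11°.
So the initial bearing is 70.1°.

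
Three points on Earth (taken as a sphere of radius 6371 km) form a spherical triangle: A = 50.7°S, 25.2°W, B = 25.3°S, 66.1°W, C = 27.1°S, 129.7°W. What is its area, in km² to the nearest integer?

15711646 km²

Side lengths (central angles): a = 0.9854, b = 1.3578, c = 0.7020 rad; semiperimeter s = 1.5226.
By l'Huilier's theorem, tan(E/4) = √[tan(s/2) tan((s−a)/2) tan((s−b)/2) tan((s−c)/2)], giving spherical excess E = 0.3871 rad.
Area = E·R² = 0.3871 × (6371)² ≈ 15711646 km².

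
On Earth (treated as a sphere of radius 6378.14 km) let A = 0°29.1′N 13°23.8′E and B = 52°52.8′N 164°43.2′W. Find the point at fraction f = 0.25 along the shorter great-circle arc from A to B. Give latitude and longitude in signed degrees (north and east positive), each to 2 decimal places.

Central angle δ = 2.2098 rad. Interpolating on the sphere with fraction f = 0.25:
P = [sin((1−f)δ)·A + sin(fδ)·B] / sin δ = 1.2411·A + 0.6538·B in Cartesian coordinates,
giving P = (0.8267, 0.1836, 0.5318), i.e. latitude 32.13°, longitude 12.52°.

32.13°, 12.52°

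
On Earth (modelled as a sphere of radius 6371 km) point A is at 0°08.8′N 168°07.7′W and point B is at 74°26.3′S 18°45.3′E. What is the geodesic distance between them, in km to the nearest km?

11741 km

With latitudes φ₁ = 0.147°, φ₂ = -74.438° and longitude difference Δλ = -173.117°:
Haversine: a = sin²(Δφ/2) + cos φ₁ cos φ₂ sin²(Δλ/2) = 0.3671 + (1.0000)(0.2683)(0.9964) = 0.63440.
Central angle c = 2·arcsin(√a) = 1.84295 rad.
Distance = R·c = 6371 × 1.8430 ≈ 11741 km.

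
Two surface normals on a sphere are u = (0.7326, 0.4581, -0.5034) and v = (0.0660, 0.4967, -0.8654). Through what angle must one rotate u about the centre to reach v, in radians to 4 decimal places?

u·v = 0.7115; |u| = 1.0000, |v| = 1.0000.
cos θ = (u·v)/(|u||v|) = 0.7115, so θ = 0.7791 rad.

0.7791 rad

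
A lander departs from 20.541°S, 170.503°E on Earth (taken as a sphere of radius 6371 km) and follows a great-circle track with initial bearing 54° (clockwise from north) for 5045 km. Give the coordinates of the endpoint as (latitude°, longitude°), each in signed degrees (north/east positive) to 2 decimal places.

8.35°, -153.91°

Angular distance δ = d/R = 5045/6371 = 0.79187 rad; initial bearing θ = 0.9425 rad.
sin φ₂ = sin φ₁ cos δ + cos φ₁ sin δ cos θ = (-0.3509)(0.7025) + (0.9364)(0.7117)(0.5878) = 0.1452, so φ₂ = 8.35°.
Δλ = atan2(sin θ sin δ cos φ₁, cos δ − sin φ₁ sin φ₂) = atan2(0.5391, 0.7535) = 35.586°.
λ₂ = 170.503° + 35.586° = 206.09° → -153.91° after wrapping to (−180°, 180°].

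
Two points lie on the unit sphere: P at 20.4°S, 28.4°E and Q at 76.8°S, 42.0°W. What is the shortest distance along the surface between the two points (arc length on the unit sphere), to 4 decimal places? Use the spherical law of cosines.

With latitudes φ₁ = -20.400°, φ₂ = -76.800° and longitude difference Δλ = -70.400°:
cos c = sin φ₁ sin φ₂ + cos φ₁ cos φ₂ cos Δλ = (-0.3486)(-0.9736) + (0.9373)(0.2284)(0.3355) = 0.41116,
so c = arccos(0.41116) = 1.14707 rad.
On the unit sphere the arc length equals the central angle: 1.1471.

1.1471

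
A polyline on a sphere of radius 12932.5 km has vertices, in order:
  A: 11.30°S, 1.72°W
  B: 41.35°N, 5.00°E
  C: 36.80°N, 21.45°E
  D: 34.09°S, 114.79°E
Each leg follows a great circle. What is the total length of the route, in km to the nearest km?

40297 km

Leg A→B: central angle 0.9253 rad, distance 11966.0 km.
Leg B→C: central angle 0.2362 rad, distance 3054.1 km.
Leg C→D: central angle 1.9545 rad, distance 25276.9 km.
Total: 11966.0 + 3054.1 + 25276.9 ≈ 40297 km.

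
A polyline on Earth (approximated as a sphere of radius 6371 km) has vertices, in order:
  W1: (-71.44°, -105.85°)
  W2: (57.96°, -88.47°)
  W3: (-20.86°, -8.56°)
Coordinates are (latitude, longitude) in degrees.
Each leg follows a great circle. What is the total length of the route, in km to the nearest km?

25841 km

Leg W1→W2: central angle 2.2685 rad, distance 14452.4 km.
Leg W2→W3: central angle 1.7875 rad, distance 11388.1 km.
Total: 14452.4 + 11388.1 ≈ 25841 km.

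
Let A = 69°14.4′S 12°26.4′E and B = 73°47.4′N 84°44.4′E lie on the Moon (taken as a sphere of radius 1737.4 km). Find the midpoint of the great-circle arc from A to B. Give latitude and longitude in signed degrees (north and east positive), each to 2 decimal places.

2.81°, 43.63°

Central angle δ = 2.6216 rad. Interpolating on the sphere with fraction f = 0.5:
P = [sin((1−f)δ)·A + sin(fδ)·B] / sin δ = 1.9449·A + 1.9449·B in Cartesian coordinates,
giving P = (0.7230, 0.6891, 0.0490), i.e. latitude 2.81°, longitude 43.63°.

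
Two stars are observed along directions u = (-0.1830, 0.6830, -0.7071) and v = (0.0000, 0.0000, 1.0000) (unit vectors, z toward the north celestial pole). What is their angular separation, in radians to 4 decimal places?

u·v = -0.7071; |u| = 1.0000, |v| = 1.0000.
cos θ = (u·v)/(|u||v|) = -0.7071, so θ = 2.3562 rad.

2.3562 rad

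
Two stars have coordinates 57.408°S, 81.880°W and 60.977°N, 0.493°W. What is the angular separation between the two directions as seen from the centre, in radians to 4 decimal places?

Let φ₁ = -1.0020 rad, φ₂ = 1.0642 rad, and Δλ = 1.4205 rad.
Haversine: a = sin²(Δφ/2) + cos φ₁ cos φ₂ sin²(Δλ/2) = 0.7377 + (0.5387)(0.4852)(0.4251) = 0.84880.
Central angle c = 2·arcsin(√a) = 2.34282 rad.
So the angular separation is 2.3428 rad.

2.3428 rad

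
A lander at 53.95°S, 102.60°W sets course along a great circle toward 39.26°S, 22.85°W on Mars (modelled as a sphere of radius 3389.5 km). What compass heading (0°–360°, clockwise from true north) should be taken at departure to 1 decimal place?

108.9°

Δλ = 79.750° = 1.3919 rad.
y = sin Δλ · cos φ₂ = (0.9840)(0.7743) = 0.7619
x = cos φ₁ sin φ₂ − sin φ₁ cos φ₂ cos Δλ = (0.5885)(-0.6328) − (-0.8085)(0.7743)(0.1779) = -0.2610
θ = atan2(y, x) = 108.91°, so the bearing is 108.9°.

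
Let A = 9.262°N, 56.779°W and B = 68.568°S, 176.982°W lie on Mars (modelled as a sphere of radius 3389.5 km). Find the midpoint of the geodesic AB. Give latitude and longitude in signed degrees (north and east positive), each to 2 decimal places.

The central angle between A and B is δ = 1.9084 rad.
With f = 0.5, the slerp weights are sin((1−f)δ)/sin δ = 0.8647 and sin(fδ)/sin δ = 0.8647.
Weighted sum of the unit vectors: (0.8647)·(0.5407,-0.8257,0.1609) + (0.8647)·(-0.3649,-0.0192,-0.9309) = (0.1520, -0.7306, -0.6657).
Converting back: φ = atan2(z, √(x²+y²)) = -41.74°, λ = atan2(y, x) = -78.24°.

-41.74°, -78.24°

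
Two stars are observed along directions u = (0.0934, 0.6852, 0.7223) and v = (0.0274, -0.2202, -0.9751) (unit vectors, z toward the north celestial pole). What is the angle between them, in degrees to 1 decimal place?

u·v = -0.8526; |u| = 1.0000, |v| = 1.0000.
cos θ = (u·v)/(|u||v|) = -0.8526, so θ = 148.5°.

148.5°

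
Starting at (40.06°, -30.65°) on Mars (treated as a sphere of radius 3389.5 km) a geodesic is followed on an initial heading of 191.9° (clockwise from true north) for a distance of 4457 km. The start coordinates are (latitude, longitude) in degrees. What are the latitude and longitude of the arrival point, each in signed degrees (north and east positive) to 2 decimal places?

-34.17°, -44.60°

Angular distance δ = d/R = 4457/3389.5 = 1.31494 rad; initial bearing θ = 3.3493 rad.
sin φ₂ = sin φ₁ cos δ + cos φ₁ sin δ cos θ = (0.6436)(0.2531) + (0.7654)(0.9674)(-0.9785) = -0.5617, so φ₂ = -34.17°.
Δλ = atan2(sin θ sin δ cos φ₁, cos δ − sin φ₁ sin φ₂) = atan2(-0.1527, 0.6146) = -13.953°.
λ₂ = -30.650° − 13.953° = -44.60°.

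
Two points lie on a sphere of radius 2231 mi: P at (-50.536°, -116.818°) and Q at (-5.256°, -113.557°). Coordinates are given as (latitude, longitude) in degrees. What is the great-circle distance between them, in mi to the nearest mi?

Let φ₁ = -0.8820 rad, φ₂ = -0.0917 rad, and Δλ = 0.0569 rad.
cos c = sin φ₁ sin φ₂ + cos φ₁ cos φ₂ cos Δλ = (-0.7720)(-0.0916) + (0.6356)(0.9958)(0.9984) = 0.70262,
so c = arccos(0.70262) = 0.79173 rad.
Distance = R·c = 2231 × 0.7917 ≈ 1766 mi.

1766 mi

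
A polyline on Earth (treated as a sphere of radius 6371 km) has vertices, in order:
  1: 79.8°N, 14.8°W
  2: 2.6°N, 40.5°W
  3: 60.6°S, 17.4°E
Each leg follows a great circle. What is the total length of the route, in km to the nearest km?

17286 km

Leg 1→2: central angle 1.3653 rad, distance 8698.4 km.
Leg 2→3: central angle 1.3479 rad, distance 8587.3 km.
Total: 8698.4 + 8587.3 ≈ 17286 km.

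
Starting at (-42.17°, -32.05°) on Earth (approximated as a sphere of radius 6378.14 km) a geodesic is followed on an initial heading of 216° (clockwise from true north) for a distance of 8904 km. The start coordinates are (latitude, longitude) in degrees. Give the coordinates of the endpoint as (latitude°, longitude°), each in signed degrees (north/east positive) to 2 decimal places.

Angular distance δ = d/R = 8904/6378.14 = 1.39602 rad; initial bearing θ = 3.7699 rad.
sin φ₂ = sin φ₁ cos δ + cos φ₁ sin δ cos θ = (-0.6713)(0.1739) + (0.7412)(0.9848)(-0.8090) = -0.7072, so φ₂ = -45.01°.
Δλ = atan2(sin θ sin δ cos φ₁, cos δ − sin φ₁ sin φ₂) = atan2(-0.4290, -0.3009) = -125.044°.
λ₂ = -32.050° − 125.044° = -157.09°.

-45.01°, -157.09°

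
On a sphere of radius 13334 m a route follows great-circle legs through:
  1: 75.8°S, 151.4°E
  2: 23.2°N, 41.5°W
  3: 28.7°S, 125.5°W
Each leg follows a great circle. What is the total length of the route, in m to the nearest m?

51900 m

Leg 1→2: central angle 2.2164 rad, distance 29553.6 m.
Leg 2→3: central angle 1.6759 rad, distance 22346.4 m.
Total: 29553.6 + 22346.4 ≈ 51900 m.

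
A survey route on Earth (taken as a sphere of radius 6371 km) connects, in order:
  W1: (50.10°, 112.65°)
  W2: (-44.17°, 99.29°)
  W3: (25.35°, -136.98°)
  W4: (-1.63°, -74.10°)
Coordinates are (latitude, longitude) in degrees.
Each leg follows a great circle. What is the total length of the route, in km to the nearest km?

32536 km

Leg W1→W2: central angle 1.6578 rad, distance 10561.9 km.
Leg W2→W3: central angle 2.2893 rad, distance 14585.2 km.
Leg W3→W4: central angle 1.1597 rad, distance 7388.4 km.
Total: 10561.9 + 14585.2 + 7388.4 ≈ 32536 km.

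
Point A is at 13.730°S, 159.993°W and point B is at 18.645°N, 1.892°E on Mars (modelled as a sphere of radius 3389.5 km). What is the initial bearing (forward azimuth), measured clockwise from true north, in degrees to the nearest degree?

With φ₁ = -0.2396, φ₂ = 0.3254, Δλ = 2.8254 rad, the forward-azimuth formula gives
θ = atan2( sin Δλ cos φ₂ , cos φ₁ sin φ₂ − sin φ₁ cos φ₂ cos Δλ ) = atan2(0.2946, 0.0968) = 71.81°.
So the initial bearing is 72°.

72°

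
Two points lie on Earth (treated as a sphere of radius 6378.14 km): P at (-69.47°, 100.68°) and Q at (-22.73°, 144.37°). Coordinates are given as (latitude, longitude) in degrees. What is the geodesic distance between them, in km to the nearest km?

5948 km

Let φ₁ = -1.2125 rad, φ₂ = -0.3967 rad, and Δλ = 0.7625 rad.
cos c = sin φ₁ sin φ₂ + cos φ₁ cos φ₂ cos Δλ = (-0.9365)(-0.3864) + (0.3507)(0.9223)(0.7231) = 0.59574,
so c = arccos(0.59574) = 0.93261 rad.
Distance = R·c = 6378.14 × 0.9326 ≈ 5948 km.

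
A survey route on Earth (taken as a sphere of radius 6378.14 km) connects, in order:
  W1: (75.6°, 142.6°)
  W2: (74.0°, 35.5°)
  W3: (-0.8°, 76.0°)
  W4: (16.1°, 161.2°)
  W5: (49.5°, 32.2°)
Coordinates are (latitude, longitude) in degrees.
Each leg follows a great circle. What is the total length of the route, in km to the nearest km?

32187 km

Leg W1→W2: central angle 0.4253 rad, distance 2712.8 km.
Leg W2→W3: central angle 1.3734 rad, distance 8759.5 km.
Leg W3→W4: central angle 1.4942 rad, distance 9530.3 km.
Leg W4→W5: central angle 1.7536 rad, distance 11184.8 km.
Total: 2712.8 + 8759.5 + 9530.3 + 11184.8 ≈ 32187 km.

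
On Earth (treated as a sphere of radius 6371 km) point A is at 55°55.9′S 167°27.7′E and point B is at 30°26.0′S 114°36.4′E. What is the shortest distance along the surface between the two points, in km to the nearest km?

4966 km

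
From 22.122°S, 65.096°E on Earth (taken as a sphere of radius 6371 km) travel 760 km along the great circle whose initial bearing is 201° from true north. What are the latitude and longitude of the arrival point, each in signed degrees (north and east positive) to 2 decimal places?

Angular distance δ = d/R = 760/6371 = 0.11929 rad; initial bearing θ = 3.5081 rad.
sin φ₂ = sin φ₁ cos δ + cos φ₁ sin δ cos θ = (-0.3766)(0.9929) + (0.9264)(0.1190)(-0.9336) = -0.4768, so φ₂ = -28.48°.
Δλ = atan2(sin θ sin δ cos φ₁, cos δ − sin φ₁ sin φ₂) = atan2(-0.0395, 0.8133) = -2.781°.
λ₂ = 65.096° − 2.781° = 62.31°.

-28.48°, 62.31°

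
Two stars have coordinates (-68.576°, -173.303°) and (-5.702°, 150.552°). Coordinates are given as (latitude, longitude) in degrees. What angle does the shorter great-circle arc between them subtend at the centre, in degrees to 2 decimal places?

With latitudes φ₁ = -68.576°, φ₂ = -5.702° and longitude difference Δλ = -36.145°:
cos c = sin φ₁ sin φ₂ + cos φ₁ cos φ₂ cos Δλ = (-0.9309)(-0.0994) + (0.3653)(0.9951)(0.8075) = 0.38599,
so c = arccos(0.38599) = 1.17451 rad.
So the angular separation is 67.29°.

67.29°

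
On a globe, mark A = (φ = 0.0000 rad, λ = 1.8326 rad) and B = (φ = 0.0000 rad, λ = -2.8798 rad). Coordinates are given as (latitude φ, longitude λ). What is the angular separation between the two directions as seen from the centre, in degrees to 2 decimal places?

90.00°

With latitudes φ₁ = 0.000°, φ₂ = 0.000° and longitude difference Δλ = 89.999°:
cos c = sin φ₁ sin φ₂ + cos φ₁ cos φ₂ cos Δλ = (0.0000)(0.0000) + (1.0000)(1.0000)(0.0000) = 0.00001,
so c = arccos(0.00001) = 1.57079 rad.
So the angular separation is 90.00°.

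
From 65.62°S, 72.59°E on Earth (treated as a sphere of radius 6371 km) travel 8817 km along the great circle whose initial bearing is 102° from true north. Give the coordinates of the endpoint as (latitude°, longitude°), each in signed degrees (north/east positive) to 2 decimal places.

-14.69°, 169.08°

Angular distance δ = d/R = 8817/6371 = 1.38393 rad; initial bearing θ = 1.7802 rad.
sin φ₂ = sin φ₁ cos δ + cos φ₁ sin δ cos θ = (-0.9108)(0.1858) + (0.4128)(0.9826)(-0.2079) = -0.2535, so φ₂ = -14.69°.
Δλ = atan2(sin θ sin δ cos φ₁, cos δ − sin φ₁ sin φ₂) = atan2(0.3967, -0.0452) = 96.493°.
λ₂ = 72.590° + 96.493° = 169.08°.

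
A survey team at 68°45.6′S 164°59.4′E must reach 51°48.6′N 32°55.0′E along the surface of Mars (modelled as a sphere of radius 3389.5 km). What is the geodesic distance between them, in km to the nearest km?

With latitudes φ₁ = -68.760°, φ₂ = 51.810° and longitude difference Δλ = -132.073°:
cos c = sin φ₁ sin φ₂ + cos φ₁ cos φ₂ cos Δλ = (-0.9321)(0.7860) + (0.3623)(0.6183)(-0.6701) = -0.88266,
so c = arccos(-0.88266) = 2.65229 rad.
Distance = R·c = 3389.5 × 2.6523 ≈ 8990 km.

8990 km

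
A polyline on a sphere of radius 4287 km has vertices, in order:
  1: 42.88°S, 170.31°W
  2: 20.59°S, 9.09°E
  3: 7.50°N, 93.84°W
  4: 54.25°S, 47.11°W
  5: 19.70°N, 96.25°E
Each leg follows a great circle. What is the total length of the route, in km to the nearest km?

32168 km

Leg 1→2: central angle 2.0338 rad, distance 8718.9 km.
Leg 2→3: central angle 1.8272 rad, distance 7833.1 km.
Leg 3→4: central angle 1.2754 rad, distance 5467.7 km.
Leg 4→5: central angle 2.3673 rad, distance 10148.8 km.
Total: 8718.9 + 7833.1 + 5467.7 + 10148.8 ≈ 32168 km.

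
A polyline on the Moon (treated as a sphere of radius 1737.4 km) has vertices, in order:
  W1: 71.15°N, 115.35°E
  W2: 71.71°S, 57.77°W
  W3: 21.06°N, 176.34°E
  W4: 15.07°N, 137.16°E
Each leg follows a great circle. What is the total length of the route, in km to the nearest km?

10196 km

Leg W1→W2: central angle 3.1021 rad, distance 5389.7 km.
Leg W2→W3: central angle 2.1093 rad, distance 3664.7 km.
Leg W3→W4: central angle 0.6568 rad, distance 1141.2 km.
Total: 5389.7 + 3664.7 + 1141.2 ≈ 10196 km.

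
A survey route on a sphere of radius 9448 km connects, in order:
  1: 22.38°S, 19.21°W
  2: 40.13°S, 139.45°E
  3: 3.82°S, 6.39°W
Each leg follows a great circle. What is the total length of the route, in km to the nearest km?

39648 km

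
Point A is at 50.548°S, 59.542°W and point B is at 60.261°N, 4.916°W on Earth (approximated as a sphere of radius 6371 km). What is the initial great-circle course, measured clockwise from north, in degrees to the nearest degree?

With φ₁ = -0.8822, φ₂ = 1.0518, Δλ = 0.9534 rad, the forward-azimuth formula gives
θ = atan2( sin Δλ cos φ₂ , cos φ₁ sin φ₂ − sin φ₁ cos φ₂ cos Δλ ) = atan2(0.4045, 0.7735) = 27.61°.
So the initial bearing is 28°.

28°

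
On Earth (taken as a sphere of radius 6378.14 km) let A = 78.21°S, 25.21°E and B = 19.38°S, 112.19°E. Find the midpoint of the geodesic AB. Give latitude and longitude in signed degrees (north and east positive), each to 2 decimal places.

Central angle δ = 1.2292 rad. Interpolating on the sphere with fraction f = 0.5:
P = [sin((1−f)δ)·A + sin(fδ)·B] / sin δ = 0.6120·A + 0.6120·B in Cartesian coordinates,
giving P = (-0.1049, 0.5878, -0.8022), i.e. latitude -53.34°, longitude 100.12°.

-53.34°, 100.12°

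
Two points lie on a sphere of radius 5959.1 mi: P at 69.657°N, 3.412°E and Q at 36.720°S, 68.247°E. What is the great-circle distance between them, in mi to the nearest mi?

12090 mi

With latitudes φ₁ = 69.657°, φ₂ = -36.720° and longitude difference Δλ = 64.835°:
Haversine: a = sin²(Δφ/2) + cos φ₁ cos φ₂ sin²(Δλ/2) = 0.6410 + (0.3476)(0.8016)(0.2874) = 0.72106.
Central angle c = 2·arcsin(√a) = 2.02876 rad.
Distance = R·c = 5959.1 × 2.0288 ≈ 12090 mi.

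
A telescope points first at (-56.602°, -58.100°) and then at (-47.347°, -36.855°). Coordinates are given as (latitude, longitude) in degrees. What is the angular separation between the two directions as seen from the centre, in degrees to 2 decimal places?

15.92°

With latitudes φ₁ = -56.602°, φ₂ = -47.347° and longitude difference Δλ = 21.245°:
Haversine: a = sin²(Δφ/2) + cos φ₁ cos φ₂ sin²(Δλ/2) = 0.0065 + (0.5505)(0.6776)(0.0340) = 0.01918.
Central angle c = 2·arcsin(√a) = 0.27789 rad.
So the angular separation is 15.92°.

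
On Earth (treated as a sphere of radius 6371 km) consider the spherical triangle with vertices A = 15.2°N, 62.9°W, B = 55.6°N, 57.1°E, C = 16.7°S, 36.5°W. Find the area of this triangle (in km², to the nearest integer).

33136764 km²

Side lengths (central angles): a = 1.8453, b = 0.7188, c = 1.6271 rad; semiperimeter s = 2.0956.
By l'Huilier's theorem, tan(E/4) = √[tan(s/2) tan((s−a)/2) tan((s−b)/2) tan((s−c)/2)], giving spherical excess E = 0.8164 rad.
Area = E·R² = 0.8164 × (6371)² ≈ 33136764 km².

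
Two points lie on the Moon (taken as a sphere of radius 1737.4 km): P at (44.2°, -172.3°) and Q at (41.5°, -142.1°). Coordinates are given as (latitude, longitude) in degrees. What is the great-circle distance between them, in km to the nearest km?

673 km

With latitudes φ₁ = 44.200°, φ₂ = 41.500° and longitude difference Δλ = 30.200°:
cos c = sin φ₁ sin φ₂ + cos φ₁ cos φ₂ cos Δλ = (0.6972)(0.6626) + (0.7169)(0.7490)(0.8643) = 0.92601,
so c = arccos(0.92601) = 0.38708 rad.
Distance = R·c = 1737.4 × 0.3871 ≈ 673 km.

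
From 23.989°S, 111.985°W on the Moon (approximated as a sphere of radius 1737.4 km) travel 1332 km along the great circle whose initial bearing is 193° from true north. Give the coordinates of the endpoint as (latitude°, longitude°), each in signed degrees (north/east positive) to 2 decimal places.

Angular distance δ = d/R = 1332/1737.4 = 0.76666 rad; initial bearing θ = 3.3685 rad.
sin φ₂ = sin φ₁ cos δ + cos φ₁ sin δ cos θ = (-0.4066)(0.7202) + (0.9136)(0.6937)(-0.9744) = -0.9104, so φ₂ = -65.56°.
Δλ = atan2(sin θ sin δ cos φ₁, cos δ − sin φ₁ sin φ₂) = atan2(-0.1426, 0.3501) = -22.158°.
λ₂ = -111.985° − 22.158° = -134.14°.

-65.56°, -134.14°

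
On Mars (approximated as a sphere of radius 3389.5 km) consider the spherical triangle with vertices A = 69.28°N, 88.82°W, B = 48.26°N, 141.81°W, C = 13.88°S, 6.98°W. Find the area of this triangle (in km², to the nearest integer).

4840870 km²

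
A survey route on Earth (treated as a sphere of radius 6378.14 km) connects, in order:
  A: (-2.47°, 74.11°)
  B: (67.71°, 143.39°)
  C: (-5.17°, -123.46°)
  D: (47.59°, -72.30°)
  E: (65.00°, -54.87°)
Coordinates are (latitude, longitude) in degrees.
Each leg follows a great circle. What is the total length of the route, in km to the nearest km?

Leg A→B: central angle 1.4765 rad, distance 9417.1 km.
Leg B→C: central angle 1.6751 rad, distance 10684.2 km.
Leg C→D: central angle 1.2082 rad, distance 7706.0 km.
Leg D→E: central angle 0.3449 rad, distance 2200.0 km.
Total: 9417.1 + 10684.2 + 7706.0 + 2200.0 ≈ 30007 km.

30007 km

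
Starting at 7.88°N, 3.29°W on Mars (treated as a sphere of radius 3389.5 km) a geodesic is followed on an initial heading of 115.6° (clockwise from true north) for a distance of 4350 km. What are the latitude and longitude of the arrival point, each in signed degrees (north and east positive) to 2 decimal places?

Angular distance δ = d/R = 4350/3389.5 = 1.28338 rad; initial bearing θ = 2.0176 rad.
sin φ₂ = sin φ₁ cos δ + cos φ₁ sin δ cos θ = (0.1371)(0.2835) + (0.9906)(0.9590)(-0.4321) = -0.3716, so φ₂ = -21.81°.
Δλ = atan2(sin θ sin δ cos φ₁, cos δ − sin φ₁ sin φ₂) = atan2(0.8567, 0.3344) = 68.676°.
λ₂ = -3.290° + 68.676° = 65.39°.

-21.81°, 65.39°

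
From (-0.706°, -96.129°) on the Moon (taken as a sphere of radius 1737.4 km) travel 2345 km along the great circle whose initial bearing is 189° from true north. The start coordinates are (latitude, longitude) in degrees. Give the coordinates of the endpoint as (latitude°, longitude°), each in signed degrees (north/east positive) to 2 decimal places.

Angular distance δ = d/R = 2345/1737.4 = 1.34972 rad; initial bearing θ = 3.2987 rad.
sin φ₂ = sin φ₁ cos δ + cos φ₁ sin δ cos θ = (-0.0123)(0.2193) + (0.9999)(0.9757)(-0.9877) = -0.9663, so φ₂ = -75.08°.
Δλ = atan2(sin θ sin δ cos φ₁, cos δ − sin φ₁ sin φ₂) = atan2(-0.1526, 0.2074) = -36.351°.
λ₂ = -96.129° − 36.351° = -132.48°.

-75.08°, -132.48°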